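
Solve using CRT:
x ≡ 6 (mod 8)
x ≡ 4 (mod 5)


m₁ = 8, m₂ = 5, gcd = 1, so CRT applies. M = m₁·m₂ = 40
Let M₁ = M/m₁ = 5, M₂ = M/m₂ = 8
Find y₁ ≡ M₁⁻¹ (mod m₁): 5⁻¹ ≡ 5 (mod 8)
Find y₂ ≡ M₂⁻¹ (mod m₂): 8⁻¹ ≡ 2 (mod 5)
x = a₁·M₁·y₁ + a₂·M₂·y₂ = 6·5·5 + 4·8·2 = 214
Reduce mod 40: x ≡ 14
Check: 14 mod 8 = 6 ✓, 14 mod 5 = 4 ✓

x ≡ 14 (mod 40)


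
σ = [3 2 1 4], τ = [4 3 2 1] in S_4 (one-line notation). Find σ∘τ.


σ∘τ: apply τ first, then σ
1 →τ 4 →σ 4
2 →τ 3 →σ 1
3 →τ 2 →σ 2
4 →τ 1 →σ 3

σ∘τ = [4 1 2 3]


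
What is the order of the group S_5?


|S_n| = n! (number of permutations of n symbols)
|S_5| = 5! = 120

|S_5| = 120


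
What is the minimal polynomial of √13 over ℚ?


√13 satisfies x² - 13 = 0, irreducible over ℚ since 13 is squarefree

Minimal polynomial: x² - 13


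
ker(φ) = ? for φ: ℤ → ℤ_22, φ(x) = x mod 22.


Kernel = preimage of identity
ker(φ) = {x ∈ ℤ : x ≡ 0 (mod 22)} = 22ℤ = {0, ±22, ±44, ...}

ker(φ) = 22ℤ


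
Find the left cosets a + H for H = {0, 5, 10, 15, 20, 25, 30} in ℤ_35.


H = {0, 5, 10, 15, 20, 25, 30}, |H| = 7
Number of cosets = |G|/|H| = 35/7 = 5
0 + H = {0, 5, 10, 15, 20, 25, 30}
1 + H = {1, 6, 11, 16, 21, 26, 31}
2 + H = {2, 7, 12, 17, 22, 27, 32}
3 + H = {3, 8, 13, 18, 23, 28, 33}
4 + H = {4, 9, 14, 19, 24, 29, 34}

Cosets: 0+H={0,5,10,15,20,25,30}; 1+H={1,6,11,16,21,26,31}; 2+H={2,7,12,17,22,27,32}; 3+H={3,8,13,18,23,28,33}; 4+H={4,9,14,19,24,29,34}


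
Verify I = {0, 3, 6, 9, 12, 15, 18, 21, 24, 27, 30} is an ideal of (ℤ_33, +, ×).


Check ideal conditions for I = {0, 3, 6, 9, 12, 15, 18, 21, 24, 27, 30} in ℤ_33:
(1) I is an additive subgroup? Yes
(2) For r ∈ ℤ_33 and a ∈ I: r·a ∈ I? Yes

Yes, I is an ideal of ℤ_33


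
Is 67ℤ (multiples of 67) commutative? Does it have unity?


67ℤ is a commutative ring under +,× but has no multiplicative identity (1 ∉ 67ℤ); it has no zero divisors, but without unity it is not an integral domain
Commutative: Yes
Integral domain: No
Has unity: No

67ℤ (multiples of 67): Commutative=Yes, Unity=No


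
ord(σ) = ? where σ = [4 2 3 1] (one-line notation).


Cycle decomposition: (1 4)
Cycle lengths: 2
Order = lcm(2) = 2

ord(σ) = 2


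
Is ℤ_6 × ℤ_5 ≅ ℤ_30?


Comparing ℤ_6 × ℤ_5 and ℤ_30:
gcd(6,5) = 1, so ℤ_6 × ℤ_5 ≅ ℤ_30 (CRT)

Yes, ℤ_6 × ℤ_5 ≅ ℤ_30


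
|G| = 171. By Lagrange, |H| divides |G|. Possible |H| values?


Lagrange's theorem: |H| divides |G|
|G| = 171
Divisors of 171: 1, 3, 9, 19, 57, 171

Possible subgroup orders: {1, 3, 9, 19, 57, 171}


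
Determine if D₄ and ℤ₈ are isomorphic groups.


Comparing D₄ and ℤ₈:
D₄ is non-abelian, ℤ₈ is abelian

No, D₄ ≇ ℤ₈


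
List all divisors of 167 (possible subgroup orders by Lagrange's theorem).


Lagrange's theorem: |H| divides |G|
|G| = 167
Divisors of 167: 1, 167

Possible subgroup orders: {1, 167}


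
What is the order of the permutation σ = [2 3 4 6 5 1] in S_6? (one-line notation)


Cycle decomposition: (1 2 3 4 6)
Cycle lengths: 5
Order = lcm(5) = 5

ord(σ) = 5


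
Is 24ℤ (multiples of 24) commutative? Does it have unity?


24ℤ is a commutative ring under +,× but has no multiplicative identity (1 ∉ 24ℤ); it has no zero divisors, but without unity it is not an integral domain
Commutative: Yes
Integral domain: No
Has unity: No

24ℤ (multiples of 24): Commutative=Yes, Unity=No


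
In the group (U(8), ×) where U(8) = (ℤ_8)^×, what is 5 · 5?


Operation: multiplication mod 8
5 · 5 = (a × b) mod 8 with a = 5, b = 5

5 · 5 = 1


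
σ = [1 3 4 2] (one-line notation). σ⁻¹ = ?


To find σ⁻¹, swap domain and range:
σ(1) = 1 → σ⁻¹(1) = 1
σ(2) = 3 → σ⁻¹(3) = 2
σ(3) = 4 → σ⁻¹(4) = 3
σ(4) = 2 → σ⁻¹(2) = 4

σ⁻¹ = [1 4 2 3]


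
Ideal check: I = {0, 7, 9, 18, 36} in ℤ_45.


Check ideal conditions for I = {0, 7, 9, 18, 36} in ℤ_45:
(1) I is an additive subgroup? No
(2) For r ∈ ℤ_45 and a ∈ I: r·a ∈ I? No  [counterexample: r=2, a=7, r·a mod 45 = 14 ∉ I]

No, I is not an ideal of ℤ_45


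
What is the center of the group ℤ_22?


Z(G) = {g ∈ G | gx = xg for all x ∈ G}
ℤ_22 is abelian, so Z(G) = G

Z(ℤ_22) = ℤ_22


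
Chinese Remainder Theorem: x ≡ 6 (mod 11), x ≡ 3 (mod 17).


m₁ = 11, m₂ = 17, gcd = 1, so CRT applies. M = m₁·m₂ = 187
Let M₁ = M/m₁ = 17, M₂ = M/m₂ = 11
Find y₁ ≡ M₁⁻¹ (mod m₁): 17⁻¹ ≡ 2 (mod 11)
Find y₂ ≡ M₂⁻¹ (mod m₂): 11⁻¹ ≡ 14 (mod 17)
x = a₁·M₁·y₁ + a₂·M₂·y₂ = 6·17·2 + 3·11·14 = 666
Reduce mod 187: x ≡ 105
Check: 105 mod 11 = 6 ✓, 105 mod 17 = 3 ✓

x ≡ 105 (mod 187)


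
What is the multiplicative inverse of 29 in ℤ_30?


Use the extended Euclidean algorithm to write 1 = 29·s + 30·t; then s mod 30 is the inverse.
Euclidean algorithm:
  29 = 0·30 + 29
  30 = 1·29 + 1
  29 = 29·1 + 0
gcd(29,30) = 1
Back-substitution gives: 29·(-1) + 30·(1) = 1
So 29⁻¹ ≡ -1 ≡ 29 (mod 30)
Check: 29 × 29 = 841 ≡ 1 (mod 30) ✓

29⁻¹ ≡ 29 (mod 30)


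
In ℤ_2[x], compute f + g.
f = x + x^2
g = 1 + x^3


Add coefficients mod 2:
x^0: 0 + 1 = 1 (mod 2)
x^1: 1 + 0 = 1 (mod 2)
x^2: 1 + 0 = 1 (mod 2)
x^3: 0 + 1 = 1 (mod 2)
Result: 1 + x + x^2 + x^3

f + g = 1 + x + x^2 + x^3


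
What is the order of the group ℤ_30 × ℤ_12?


|A × B| = |A| · |B|
|ℤ_30 × ℤ_12| = 30 × 12 = 360

|ℤ_30 × ℤ_12| = 360


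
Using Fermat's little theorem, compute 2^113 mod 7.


Fermat's little theorem: if p is prime and gcd(a,p)=1, then a^(p-1) ≡ 1 (mod p)
p = 7 is prime, gcd(2,7) = 1
Reduce exponent: 113 mod 6 = 5
So 2^113 ≡ 2^5 (mod 7)
2^5 mod 7 = 4

2^113 ≡ 4 (mod 7)


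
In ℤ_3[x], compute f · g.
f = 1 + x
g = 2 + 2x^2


Expand and collect like terms; reduce coefficients mod 3:
x^0: 1·2 = 2 ≡ 2 (mod 3)
x^1: 1·0 + 1·2 = 2 ≡ 2 (mod 3)
x^2: 1·2 + 1·0 = 2 ≡ 2 (mod 3)
x^3: 1·2 = 2 ≡ 2 (mod 3)
Result: 2 + 2x + 2x^2 + 2x^3

f · g = 2 + 2x + 2x^2 + 2x^3


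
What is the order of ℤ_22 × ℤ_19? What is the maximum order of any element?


|ℤ_22 × ℤ_19| = 22 × 19 = 418
Max element order = lcm(22,19) = 418
Cyclic? Yes (gcd=1)

|ℤ_22×ℤ_19| = 418, max element order = 418


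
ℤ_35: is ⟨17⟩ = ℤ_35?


g generates ℤ_n iff gcd(g, n) = 1
gcd(17, 35) = 1
Since gcd = 1, 17 is a generator.

Yes, 17 generates ℤ_35


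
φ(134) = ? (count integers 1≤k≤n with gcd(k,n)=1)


Factor n: 134 = 2 × 67
φ(n) = n · ∏(1 - 1/p) over distinct primes p | n
φ(134) = 134 · (1 - 1/2) · (1 - 1/67) = 66

φ(134) = 66


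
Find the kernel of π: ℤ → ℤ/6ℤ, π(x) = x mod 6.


Kernel = preimage of identity
ker(π) = multiples of 6 = 6ℤ

ker(π) = 6ℤ


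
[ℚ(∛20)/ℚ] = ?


∛20 has minimal polynomial x³ - 20 (irreducible over ℚ since 20 is not a perfect cube)

[ℚ(∛20)/ℚ] = 3


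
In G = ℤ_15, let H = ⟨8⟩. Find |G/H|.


|⟨8⟩| = n / gcd(8, 15) = 15 / 1 = 15
H is normal (ℤ_15 is abelian).
|G/H| = |G| / |H| = 15 / 15 = 1

|G/H| = 1


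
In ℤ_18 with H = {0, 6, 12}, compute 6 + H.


6 + H = {6 + h (mod 18) : h ∈ H}
6+0=6, 6+6=12, 6+12=0
6 + H = {0, 6, 12} = 0 + H

6 + H = {0, 6, 12}


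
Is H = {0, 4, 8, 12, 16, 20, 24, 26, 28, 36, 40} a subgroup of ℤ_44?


Subgroup test for H = {0, 4, 8, 12, 16, 20, 24, 26, 28, 36, 40} in (ℤ_44, +):
(1) 0 ∈ H? Yes
(2) Closure: for all a,b ∈ H, (a+b) mod 44 ∈ H? No  [counterexample: 4 + 26 = 30 ∉ H]
(3) Inverses: for all a ∈ H, -a mod 44 ∈ H? No

No, H is not a subgroup of ℤ_44


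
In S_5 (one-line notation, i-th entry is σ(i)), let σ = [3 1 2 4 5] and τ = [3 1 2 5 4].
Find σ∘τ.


σ∘τ: apply τ first, then σ
1 →τ 3 →σ 2
2 →τ 1 →σ 3
3 →τ 2 →σ 1
4 →τ 5 →σ 5
5 →τ 4 →σ 4

σ∘τ = [2 3 1 5 4]


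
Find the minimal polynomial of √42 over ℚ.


√42 satisfies x² - 42 = 0, irreducible over ℚ since 42 is squarefree

Minimal polynomial: x² - 42


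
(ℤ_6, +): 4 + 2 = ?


Operation: addition mod 6
4 + 2 = (a + b) mod 6 with a = 4, b = 2

4 + 2 = 0


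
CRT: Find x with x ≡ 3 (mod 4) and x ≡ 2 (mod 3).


m₁ = 4, m₂ = 3, gcd = 1, so CRT applies. M = m₁·m₂ = 12
Let M₁ = M/m₁ = 3, M₂ = M/m₂ = 4
Find y₁ ≡ M₁⁻¹ (mod m₁): 3⁻¹ ≡ 3 (mod 4)
Find y₂ ≡ M₂⁻¹ (mod m₂): 4⁻¹ ≡ 1 (mod 3)
x = a₁·M₁·y₁ + a₂·M₂·y₂ = 3·3·3 + 2·4·1 = 35
Reduce mod 12: x ≡ 11
Check: 11 mod 4 = 3 ✓, 11 mod 3 = 2 ✓

x ≡ 11 (mod 12)


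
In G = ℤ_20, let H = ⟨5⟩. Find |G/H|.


|⟨5⟩| = n / gcd(5, 20) = 20 / 5 = 4
H is normal (ℤ_20 is abelian).
|G/H| = |G| / |H| = 20 / 4 = 5

|G/H| = 5


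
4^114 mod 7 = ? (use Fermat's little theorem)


Fermat's little theorem: if p is prime and gcd(a,p)=1, then a^(p-1) ≡ 1 (mod p)
p = 7 is prime, gcd(4,7) = 1
Reduce exponent: 114 mod 6 = 0
So 4^114 ≡ 4^0 (mod 7)
4^0 = 1

4^114 ≡ 1 (mod 7)


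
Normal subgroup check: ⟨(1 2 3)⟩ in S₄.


H = ⟨(1 2 3)⟩ in S₄
(1 4)(1 2 3)(1 4)⁻¹ = (4 2 3) ∉ ⟨(1 2 3)⟩

No, not a normal subgroup


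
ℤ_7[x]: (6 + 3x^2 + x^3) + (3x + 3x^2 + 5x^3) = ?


Add coefficients mod 7:
x^0: 6 + 0 = 6 (mod 7)
x^1: 0 + 3 = 3 (mod 7)
x^2: 3 + 3 = 6 (mod 7)
x^3: 1 + 5 = 6 (mod 7)
Result: 6 + 3x + 6x^2 + 6x^3

f + g = 6 + 3x + 6x^2 + 6x^3


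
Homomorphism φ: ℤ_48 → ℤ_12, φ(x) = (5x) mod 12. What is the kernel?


Kernel = preimage of identity
ker(φ) = {x ∈ ℤ_48 : 5x ≡ 0 (mod 12)}. Since 12 | 48, φ is well-defined. The kernel is the cyclic subgroup ⟨12⟩ of ℤ_48 (order 4), i.e. {0, 12, 24, 36}

ker(φ) = {0, 12, 24, 36}


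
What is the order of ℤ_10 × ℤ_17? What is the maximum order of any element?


|ℤ_10 × ℤ_17| = 10 × 17 = 170
Max element order = lcm(10,17) = 170
Cyclic? Yes (gcd=1)

|ℤ_10×ℤ_17| = 170, max element order = 170


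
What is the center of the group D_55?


Z(G) = {g ∈ G | gx = xg for all x ∈ G}
For odd n, Z(D_n) = {e}: no nontrivial rotation commutes with all reflections

Z(D_55) = {e}


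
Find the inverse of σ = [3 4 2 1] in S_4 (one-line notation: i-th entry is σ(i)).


To find σ⁻¹, swap domain and range:
σ(1) = 3 → σ⁻¹(3) = 1
σ(2) = 4 → σ⁻¹(4) = 2
σ(3) = 2 → σ⁻¹(2) = 3
σ(4) = 1 → σ⁻¹(1) = 4

σ⁻¹ = [4 3 1 2]


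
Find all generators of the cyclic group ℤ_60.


g generates ℤ_n iff gcd(g,n) = 1
Prime factors of 60: 2, 3, 5
Generators are g ∈ {1,...,59} not divisible by any of these primes.
Generators: {1, 7, 11, 13, 17, 19, 23, 29, 31, 37, 41, 43, 47, 49, 53, 59}
Number of generators = φ(60) = 16

Generators of ℤ_60 = {1, 7, 11, 13, 17, 19, 23, 29, 31, 37, 41, 43, 47, 49, 53, 59}


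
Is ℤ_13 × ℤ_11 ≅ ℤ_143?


Comparing ℤ_13 × ℤ_11 and ℤ_143:
gcd(13,11) = 1, so ℤ_13 × ℤ_11 ≅ ℤ_143 (CRT)

Yes, ℤ_13 × ℤ_11 ≅ ℤ_143


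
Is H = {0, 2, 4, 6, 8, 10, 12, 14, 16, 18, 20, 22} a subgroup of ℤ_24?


Subgroup test for H = {0, 2, 4, 6, 8, 10, 12, 14, 16, 18, 20, 22} in (ℤ_24, +):
(1) 0 ∈ H? Yes
(2) Closure: for all a,b ∈ H, (a+b) mod 24 ∈ H? Yes
(3) Inverses: for all a ∈ H, -a mod 24 ∈ H? Yes

Yes, H is a subgroup of ℤ_24


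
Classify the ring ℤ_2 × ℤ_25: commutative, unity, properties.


Direct product ring; commutative with unity (1,1); but (1,0)·(0,1) = (0,0) gives zero divisors, so not an integral domain
Commutative: Yes
Integral domain: No
Has unity: Yes

ℤ_2 × ℤ_25: Commutative=Yes, Unity=Yes


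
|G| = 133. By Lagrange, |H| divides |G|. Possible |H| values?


Lagrange's theorem: |H| divides |G|
|G| = 133
Divisors of 133: 1, 7, 19, 133

Possible subgroup orders: {1, 7, 19, 133}


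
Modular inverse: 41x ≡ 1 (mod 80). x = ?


Use the extended Euclidean algorithm to write 1 = 41·s + 80·t; then s mod 80 is the inverse.
Euclidean algorithm:
  41 = 0·80 + 41
  80 = 1·41 + 39
  41 = 1·39 + 2
  39 = 19·2 + 1
  2 = 2·1 + 0
gcd(41,80) = 1
Back-substitution gives: 41·(-39) + 80·(20) = 1
So 41⁻¹ ≡ -39 ≡ 41 (mod 80)
Check: 41 × 41 = 1681 ≡ 1 (mod 80) ✓

41⁻¹ ≡ 41 (mod 80)


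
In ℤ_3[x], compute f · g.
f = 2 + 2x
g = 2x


Expand and collect like terms; reduce coefficients mod 3:
x^0: 2·0 = 0 ≡ 0 (mod 3)
x^1: 2·2 + 2·0 = 4 ≡ 1 (mod 3)
x^2: 2·2 = 4 ≡ 1 (mod 3)
Result: x + x^2

f · g = x + x^2


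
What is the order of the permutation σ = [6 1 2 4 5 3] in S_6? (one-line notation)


Cycle decomposition: (1 6 3 2)
Cycle lengths: 4
Order = lcm(4) = 4

ord(σ) = 4


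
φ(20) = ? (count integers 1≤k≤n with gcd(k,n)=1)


φ(n) = count of k ∈ {1,...,n} with gcd(k,n)=1
Coprimes to 20: {1, 3, 7, 9, 11, 13, 17, 19}
Count: 8

φ(20) = 8


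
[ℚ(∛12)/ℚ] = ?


∛12 has minimal polynomial x³ - 12 (irreducible over ℚ since 12 is not a perfect cube)

[ℚ(∛12)/ℚ] = 3


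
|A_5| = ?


|A_n| = n!/2 (even permutations)
|A_5| = 5!/2 = 120/2 = 60

|A_5| = 60


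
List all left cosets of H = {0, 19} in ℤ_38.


H = {0, 19}, |H| = 2
Number of cosets = |G|/|H| = 38/2 = 19
0 + H = {0, 19}
1 + H = {1, 20}
2 + H = {2, 21}
3 + H = {3, 22}
4 + H = {4, 23}
5 + H = {5, 24}
6 + H = {6, 25}
7 + H = {7, 26}
8 + H = {8, 27}
9 + H = {9, 28}
10 + H = {10, 29}
11 + H = {11, 30}
12 + H = {12, 31}
13 + H = {13, 32}
14 + H = {14, 33}
15 + H = {15, 34}
16 + H = {16, 35}
17 + H = {17, 36}
18 + H = {18, 37}

Cosets: 0+H={0,19}; 1+H={1,20}; 2+H={2,21}; 3+H={3,22}; 4+H={4,23}; 5+H={5,24}; 6+H={6,25}; 7+H={7,26}; 8+H={8,27}; 9+H={9,28}; 10+H={10,29}; 11+H={11,30}; 12+H={12,31}; 13+H={13,32}; 14+H={14,33}; 15+H={15,34}; 16+H={16,35}; 17+H={17,36}; 18+H={18,37}


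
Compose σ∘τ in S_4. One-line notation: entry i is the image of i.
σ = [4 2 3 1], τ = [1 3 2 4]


σ∘τ: apply τ first, then σ
1 →τ 1 →σ 4
2 →τ 3 →σ 3
3 →τ 2 →σ 2
4 →τ 4 →σ 1

σ∘τ = [4 3 2 1]


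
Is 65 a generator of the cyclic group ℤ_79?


g generates ℤ_n iff gcd(g, n) = 1
gcd(65, 79) = 1
Since gcd = 1, 65 is a generator.

Yes, 65 generates ℤ_79


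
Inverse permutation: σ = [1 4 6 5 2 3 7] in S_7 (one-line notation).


To find σ⁻¹, swap domain and range:
σ(1) = 1 → σ⁻¹(1) = 1
σ(2) = 4 → σ⁻¹(4) = 2
σ(3) = 6 → σ⁻¹(6) = 3
σ(4) = 5 → σ⁻¹(5) = 4
σ(5) = 2 → σ⁻¹(2) = 5
σ(6) = 3 → σ⁻¹(3) = 6
σ(7) = 7 → σ⁻¹(7) = 7

σ⁻¹ = [1 5 6 2 4 3 7]


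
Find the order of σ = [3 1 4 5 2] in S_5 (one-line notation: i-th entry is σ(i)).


Cycle decomposition: (1 3 4 5 2)
Cycle lengths: 5
Order = lcm(5) = 5

ord(σ) = 5


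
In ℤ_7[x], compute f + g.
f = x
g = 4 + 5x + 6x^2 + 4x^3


Add coefficients mod 7:
x^0: 0 + 4 = 4 (mod 7)
x^1: 1 + 5 = 6 (mod 7)
x^2: 0 + 6 = 6 (mod 7)
x^3: 0 + 4 = 4 (mod 7)
Result: 4 + 6x + 6x^2 + 4x^3

f + g = 4 + 6x + 6x^2 + 4x^3


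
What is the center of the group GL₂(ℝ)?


Z(G) = {g ∈ G | gx = xg for all x ∈ G}
Only scalar multiples of the identity commute with all invertible matrices

Z(GL₂(ℝ)) = {aI : a ∈ ℝ, a ≠ 0}


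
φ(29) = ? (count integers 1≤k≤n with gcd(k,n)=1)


φ(n) = count of k ∈ {1,...,n} with gcd(k,n)=1
Coprimes to 29: {1, 2, 3, 4, 5, 6, 7, 8, 9, 10, 11, 12, 13, 14, 15, 16, 17, 18, 19, 20, 21, 22, 23, 24, 25, 26, 27, 28}
Count: 28

φ(29) = 28


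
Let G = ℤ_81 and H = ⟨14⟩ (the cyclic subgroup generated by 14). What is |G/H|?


|⟨14⟩| = n / gcd(14, 81) = 81 / 1 = 81
H is normal (ℤ_81 is abelian).
|G/H| = |G| / |H| = 81 / 81 = 1

|G/H| = 1


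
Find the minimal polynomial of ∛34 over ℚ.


∛34 satisfies x³ - 34 = 0, irreducible over ℚ (no rational root; 34 is not a perfect cube)

Minimal polynomial: x³ - 34


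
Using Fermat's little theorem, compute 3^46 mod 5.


Fermat's little theorem: if p is prime and gcd(a,p)=1, then a^(p-1) ≡ 1 (mod p)
p = 5 is prime, gcd(3,5) = 1
Reduce exponent: 46 mod 4 = 2
So 3^46 ≡ 3^2 (mod 5)
3^2 mod 5 = 4

3^46 ≡ 4 (mod 5)


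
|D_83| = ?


|D_n| = 2n (n rotations and n reflections)
|D_83| = 2×83 = 166

|D_83| = 166


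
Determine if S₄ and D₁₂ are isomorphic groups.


Comparing S₄ and D₁₂:
S₄ has trivial center; D₁₂ has center {e, r⁶}

No, S₄ ≇ D₁₂


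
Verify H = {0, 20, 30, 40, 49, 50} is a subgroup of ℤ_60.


Subgroup test for H = {0, 20, 30, 40, 49, 50} in (ℤ_60, +):
(1) 0 ∈ H? Yes
(2) Closure: for all a,b ∈ H, (a+b) mod 60 ∈ H? No  [counterexample: 20 + 49 = 9 ∉ H]
(3) Inverses: for all a ∈ H, -a mod 60 ∈ H? No

No, H is not a subgroup of ℤ_60


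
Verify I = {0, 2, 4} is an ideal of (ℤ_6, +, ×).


Check ideal conditions for I = {0, 2, 4} in ℤ_6:
(1) I is an additive subgroup? Yes
(2) For r ∈ ℤ_6 and a ∈ I: r·a ∈ I? Yes

Yes, I is an ideal of ℤ_6


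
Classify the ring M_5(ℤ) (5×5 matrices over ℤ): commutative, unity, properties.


Matrix multiplication is non-commutative for n ≥ 2; the identity matrix I is the unity; singular matrices give zero divisors, so not an integral domain
Commutative: No
Integral domain: No
Has unity: Yes

M_5(ℤ) (5×5 matrices over ℤ): Commutative=No, Unity=Yes


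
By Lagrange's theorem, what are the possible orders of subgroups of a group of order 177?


Lagrange's theorem: |H| divides |G|
|G| = 177
Divisors of 177: 1, 3, 59, 177

Possible subgroup orders: {1, 3, 59, 177}


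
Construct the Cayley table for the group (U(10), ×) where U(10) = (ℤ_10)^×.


Elements: {1, 3, 7, 9}
Operation: multiplication mod 10
Entry (a, b) = (a × b) mod 10

Cayley table:
  | 1 | 3 | 7 | 9
1 | 1 | 3 | 7 | 9
3 | 3 | 9 | 1 | 7
7 | 7 | 1 | 9 | 3
9 | 9 | 7 | 3 | 1


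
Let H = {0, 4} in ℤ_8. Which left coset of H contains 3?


3 + H = {3 + h (mod 8) : h ∈ H}
3+0=3, 3+4=7

3 + H = {3, 7}


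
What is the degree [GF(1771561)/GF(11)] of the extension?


GF(1771561) = GF(11^6), so the extension degree is 6

[GF(1771561)/GF(11)] = 6


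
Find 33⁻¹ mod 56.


Use the extended Euclidean algorithm to write 1 = 33·s + 56·t; then s mod 56 is the inverse.
Euclidean algorithm:
  33 = 0·56 + 33
  56 = 1·33 + 23
  33 = 1·23 + 10
  23 = 2·10 + 3
  10 = 3·3 + 1
  3 = 3·1 + 0
gcd(33,56) = 1
Back-substitution gives: 33·(17) + 56·(-10) = 1
So 33⁻¹ ≡ 17 ≡ 17 (mod 56)
Check: 33 × 17 = 561 ≡ 1 (mod 56) ✓

33⁻¹ ≡ 17 (mod 56)


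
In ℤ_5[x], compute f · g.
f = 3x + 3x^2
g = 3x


Expand and collect like terms; reduce coefficients mod 5:
x^0: 0·0 = 0 ≡ 0 (mod 5)
x^1: 0·3 + 3·0 = 0 ≡ 0 (mod 5)
x^2: 3·3 + 3·0 = 9 ≡ 4 (mod 5)
x^3: 3·3 = 9 ≡ 4 (mod 5)
Result: 4x^2 + 4x^3

f · g = 4x^2 + 4x^3


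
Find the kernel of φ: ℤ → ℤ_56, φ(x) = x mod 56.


Kernel = preimage of identity
ker(φ) = {x ∈ ℤ : x ≡ 0 (mod 56)} = 56ℤ = {0, ±56, ±112, ...}

ker(φ) = 56ℤ


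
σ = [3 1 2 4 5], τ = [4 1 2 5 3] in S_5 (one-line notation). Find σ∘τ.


σ∘τ: apply τ first, then σ
1 →τ 4 →σ 4
2 →τ 1 →σ 3
3 →τ 2 →σ 1
4 →τ 5 →σ 5
5 →τ 3 →σ 2

σ∘τ = [4 3 1 5 2]


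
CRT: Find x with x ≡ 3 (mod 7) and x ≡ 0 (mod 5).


m₁ = 7, m₂ = 5, gcd = 1, so CRT applies. M = m₁·m₂ = 35
Let M₁ = M/m₁ = 5, M₂ = M/m₂ = 7
Find y₁ ≡ M₁⁻¹ (mod m₁): 5⁻¹ ≡ 3 (mod 7)
Find y₂ ≡ M₂⁻¹ (mod m₂): 7⁻¹ ≡ 3 (mod 5)
x = a₁·M₁·y₁ + a₂·M₂·y₂ = 3·5·3 + 0·7·3 = 45
Reduce mod 35: x ≡ 10
Check: 10 mod 7 = 3 ✓, 10 mod 5 = 0 ✓

x ≡ 10 (mod 35)


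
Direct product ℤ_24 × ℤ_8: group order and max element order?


|ℤ_24 × ℤ_8| = 24 × 8 = 192
Max element order = lcm(24,8) = 24
Cyclic? No (gcd=8)

|ℤ_24×ℤ_8| = 192, max element order = 24


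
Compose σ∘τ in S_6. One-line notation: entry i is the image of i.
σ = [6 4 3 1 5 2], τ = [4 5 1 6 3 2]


σ∘τ: apply τ first, then σ
1 →τ 4 →σ 1
2 →τ 5 →σ 5
3 →τ 1 →σ 6
4 →τ 6 →σ 2
5 →τ 3 →σ 3
6 →τ 2 →σ 4

σ∘τ = [1 5 6 2 3 4]


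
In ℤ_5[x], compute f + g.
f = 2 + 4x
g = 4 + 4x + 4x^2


Add coefficients mod 5:
x^0: 2 + 4 = 1 (mod 5)
x^1: 4 + 4 = 3 (mod 5)
x^2: 0 + 4 = 4 (mod 5)
Result: 1 + 3x + 4x^2

f + g = 1 + 3x + 4x^2


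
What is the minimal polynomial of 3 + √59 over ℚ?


Let α = 3 + √59. Then α - 3 = √59, so (α - 3)² = 59, giving α² - 6α - 50 = 0. Degree 2 and α ∉ ℚ, so this is the minimal polynomial.

Minimal polynomial: x² - 6x - 50


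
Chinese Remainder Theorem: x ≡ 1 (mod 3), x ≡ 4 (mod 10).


m₁ = 3, m₂ = 10, gcd = 1, so CRT applies. M = m₁·m₂ = 30
Let M₁ = M/m₁ = 10, M₂ = M/m₂ = 3
Find y₁ ≡ M₁⁻¹ (mod m₁): 10⁻¹ ≡ 1 (mod 3)
Find y₂ ≡ M₂⁻¹ (mod m₂): 3⁻¹ ≡ 7 (mod 10)
x = a₁·M₁·y₁ + a₂·M₂·y₂ = 1·10·1 + 4·3·7 = 94
Reduce mod 30: x ≡ 4
Check: 4 mod 3 = 1 ✓, 4 mod 10 = 4 ✓

x ≡ 4 (mod 30)


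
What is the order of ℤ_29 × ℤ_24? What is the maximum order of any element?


|ℤ_29 × ℤ_24| = 29 × 24 = 696
Max element order = lcm(29,24) = 696
Cyclic? Yes (gcd=1)

|ℤ_29×ℤ_24| = 696, max element order = 696


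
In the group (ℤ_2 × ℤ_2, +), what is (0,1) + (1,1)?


Operation: componentwise addition mod (2, 2)
(0,1) + (1,1) = ((a₁+b₁) mod 2, (a₂+b₂) mod 2) with a = (0,1), b = (1,1)

(0,1) + (1,1) = (1,0)


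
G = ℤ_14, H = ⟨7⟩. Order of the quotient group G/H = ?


|⟨7⟩| = n / gcd(7, 14) = 14 / 7 = 2
H is normal (ℤ_14 is abelian).
|G/H| = |G| / |H| = 14 / 2 = 7

|G/H| = 7


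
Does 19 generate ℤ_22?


g generates ℤ_n iff gcd(g, n) = 1
gcd(19, 22) = 1
Since gcd = 1, 19 is a generator.

Yes, 19 generates ℤ_22


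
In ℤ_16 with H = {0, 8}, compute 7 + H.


7 + H = {7 + h (mod 16) : h ∈ H}
7+0=7, 7+8=15

7 + H = {7, 15}


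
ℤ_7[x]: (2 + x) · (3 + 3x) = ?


Expand and collect like terms; reduce coefficients mod 7:
x^0: 2·3 = 6 ≡ 6 (mod 7)
x^1: 2·3 + 1·3 = 9 ≡ 2 (mod 7)
x^2: 1·3 = 3 ≡ 3 (mod 7)
Result: 6 + 2x + 3x^2

f · g = 6 + 2x + 3x^2


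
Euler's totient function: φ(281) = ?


Factor n: 281 = 281
φ(n) = n · ∏(1 - 1/p) over distinct primes p | n
φ(281) = 281 · (1 - 1/281) = 280

φ(281) = 280


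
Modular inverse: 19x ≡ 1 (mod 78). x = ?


Use the extended Euclidean algorithm to write 1 = 19·s + 78·t; then s mod 78 is the inverse.
Euclidean algorithm:
  19 = 0·78 + 19
  78 = 4·19 + 2
  19 = 9·2 + 1
  2 = 2·1 + 0
gcd(19,78) = 1
Back-substitution gives: 19·(37) + 78·(-9) = 1
So 19⁻¹ ≡ 37 ≡ 37 (mod 78)
Check: 19 × 37 = 703 ≡ 1 (mod 78) ✓

19⁻¹ ≡ 37 (mod 78)


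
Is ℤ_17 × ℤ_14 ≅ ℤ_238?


Comparing ℤ_17 × ℤ_14 and ℤ_238:
gcd(17,14) = 1, so ℤ_17 × ℤ_14 ≅ ℤ_238 (CRT)

Yes, ℤ_17 × ℤ_14 ≅ ℤ_238


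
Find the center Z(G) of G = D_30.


Z(G) = {g ∈ G | gx = xg for all x ∈ G}
For even n, Z(D_n) = {e, r^(n/2)}: the 180° rotation r^15 commutes with every reflection and rotation

Z(D_30) = {e, r^15}


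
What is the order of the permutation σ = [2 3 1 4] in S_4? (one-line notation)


Cycle decomposition: (1 2 3)
Cycle lengths: 3
Order = lcm(3) = 3

ord(σ) = 3


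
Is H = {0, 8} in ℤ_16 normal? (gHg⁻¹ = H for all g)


H = {0, 8} in ℤ_16
ℤ_16 is abelian; every subgroup of an abelian group is normal

Yes, normal subgroup


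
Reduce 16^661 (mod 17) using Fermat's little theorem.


Fermat's little theorem: if p is prime and gcd(a,p)=1, then a^(p-1) ≡ 1 (mod p)
p = 17 is prime, gcd(16,17) = 1
Reduce exponent: 661 mod 16 = 5
So 16^661 ≡ 16^5 (mod 17)
16^5 mod 17 = 16

16^661 ≡ 16 (mod 17)


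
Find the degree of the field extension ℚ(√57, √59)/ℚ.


[ℚ(√57,√59):ℚ] = [ℚ(√57,√59):ℚ(√57)]·[ℚ(√57):ℚ] = 2·2 = 4

[ℚ(√57, √59)/ℚ] = 4


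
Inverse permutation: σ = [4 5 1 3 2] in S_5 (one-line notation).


To find σ⁻¹, swap domain and range:
σ(1) = 4 → σ⁻¹(4) = 1
σ(2) = 5 → σ⁻¹(5) = 2
σ(3) = 1 → σ⁻¹(1) = 3
σ(4) = 3 → σ⁻¹(3) = 4
σ(5) = 2 → σ⁻¹(2) = 5

σ⁻¹ = [3 5 4 1 2]


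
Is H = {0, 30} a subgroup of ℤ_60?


Subgroup test for H = {0, 30} in (ℤ_60, +):
(1) 0 ∈ H? Yes
(2) Closure: for all a,b ∈ H, (a+b) mod 60 ∈ H? Yes
(3) Inverses: for all a ∈ H, -a mod 60 ∈ H? Yes

Yes, H is a subgroup of ℤ_60


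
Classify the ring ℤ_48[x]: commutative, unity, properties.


ℤ_48 has zero divisors (2·24 ≡ 0), and these lift to constant zero divisors in ℤ_48[x]; so not an integral domain
Commutative: Yes
Integral domain: No
Has unity: Yes

ℤ_48[x]: Commutative=Yes, Unity=Yes


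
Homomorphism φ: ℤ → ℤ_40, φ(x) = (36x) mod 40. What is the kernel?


Kernel = preimage of identity
ker(φ) = {x ∈ ℤ : 36x ≡ 0 (mod 40)}. gcd(36,40) = 4, so 36x ≡ 0 (mod 40) ⟺ x ≡ 0 (mod 40/4 = 10). Hence ker(φ) = 10ℤ

ker(φ) = 10ℤ


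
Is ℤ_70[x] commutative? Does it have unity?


ℤ_70 has zero divisors (2·35 ≡ 0), and these lift to constant zero divisors in ℤ_70[x]; so not an integral domain
Commutative: Yes
Integral domain: No
Has unity: Yes

ℤ_70[x]: Commutative=Yes, Unity=Yes


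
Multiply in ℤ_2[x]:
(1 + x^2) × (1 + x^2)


Expand and collect like terms; reduce coefficients mod 2:
x^0: 1·1 = 1 ≡ 1 (mod 2)
x^1: 1·0 + 0·1 = 0 ≡ 0 (mod 2)
x^2: 1·1 + 0·0 + 1·1 = 2 ≡ 0 (mod 2)
x^3: 0·1 + 1·0 = 0 ≡ 0 (mod 2)
x^4: 1·1 = 1 ≡ 1 (mod 2)
Result: 1 + x^4

f · g = 1 + x^4


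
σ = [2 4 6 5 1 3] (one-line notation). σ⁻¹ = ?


To find σ⁻¹, swap domain and range:
σ(1) = 2 → σ⁻¹(2) = 1
σ(2) = 4 → σ⁻¹(4) = 2
σ(3) = 6 → σ⁻¹(6) = 3
σ(4) = 5 → σ⁻¹(5) = 4
σ(5) = 1 → σ⁻¹(1) = 5
σ(6) = 3 → σ⁻¹(3) = 6

σ⁻¹ = [5 1 6 2 4 3]


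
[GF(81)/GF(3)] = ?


GF(81) = GF(3^4), so the extension degree is 4

[GF(81)/GF(3)] = 4


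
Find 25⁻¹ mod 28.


Use the extended Euclidean algorithm to write 1 = 25·s + 28·t; then s mod 28 is the inverse.
Euclidean algorithm:
  25 = 0·28 + 25
  28 = 1·25 + 3
  25 = 8·3 + 1
  3 = 3·1 + 0
gcd(25,28) = 1
Back-substitution gives: 25·(9) + 28·(-8) = 1
So 25⁻¹ ≡ 9 ≡ 9 (mod 28)
Check: 25 × 9 = 225 ≡ 1 (mod 28) ✓

25⁻¹ ≡ 9 (mod 28)


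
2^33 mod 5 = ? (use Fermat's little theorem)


Fermat's little theorem: if p is prime and gcd(a,p)=1, then a^(p-1) ≡ 1 (mod p)
p = 5 is prime, gcd(2,5) = 1
Reduce exponent: 33 mod 4 = 1
So 2^33 ≡ 2^1 (mod 5)
2^1 mod 5 = 2

2^33 ≡ 2 (mod 5)


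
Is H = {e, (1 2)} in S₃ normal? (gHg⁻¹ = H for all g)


H = {e, (1 2)} in S₃
(1 3)(1 2)(1 3)⁻¹ = (2 3) ∉ {e, (1 2)}, so it is not normal

No, not a normal subgroup


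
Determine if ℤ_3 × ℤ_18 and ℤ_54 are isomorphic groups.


Comparing ℤ_3 × ℤ_18 and ℤ_54:
gcd(3,18) = 3 ≠ 1. Max element order in ℤ_3×ℤ_18 is lcm(3,18) = 18 < 54, so it has no element of order 54

No, ℤ_3 × ℤ_18 ≇ ℤ_54


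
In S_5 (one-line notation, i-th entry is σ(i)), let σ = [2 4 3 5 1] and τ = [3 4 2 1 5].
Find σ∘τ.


σ∘τ: apply τ first, then σ
1 →τ 3 →σ 3
2 →τ 4 →σ 5
3 →τ 2 →σ 4
4 →τ 1 →σ 2
5 →τ 5 →σ 1

σ∘τ = [3 5 4 2 1]


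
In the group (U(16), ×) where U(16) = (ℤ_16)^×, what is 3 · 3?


Operation: multiplication mod 16
3 · 3 = (a × b) mod 16 with a = 3, b = 3

3 · 3 = 9


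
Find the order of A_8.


|A_n| = n!/2 (even permutations)
|A_8| = 8!/2 = 40320/2 = 20160

|A_8| = 20160


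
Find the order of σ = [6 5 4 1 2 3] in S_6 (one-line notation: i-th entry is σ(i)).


Cycle decomposition: (1 6 3 4) (2 5)
Cycle lengths: 4, 2
Order = lcm(4, 2) = 4

ord(σ) = 4


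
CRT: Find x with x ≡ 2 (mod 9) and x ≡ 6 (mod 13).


m₁ = 9, m₂ = 13, gcd = 1, so CRT applies. M = m₁·m₂ = 117
Let M₁ = M/m₁ = 13, M₂ = M/m₂ = 9
Find y₁ ≡ M₁⁻¹ (mod m₁): 13⁻¹ ≡ 7 (mod 9)
Find y₂ ≡ M₂⁻¹ (mod m₂): 9⁻¹ ≡ 3 (mod 13)
x = a₁·M₁·y₁ + a₂·M₂·y₂ = 2·13·7 + 6·9·3 = 344
Reduce mod 117: x ≡ 110
Check: 110 mod 9 = 2 ✓, 110 mod 13 = 6 ✓

x ≡ 110 (mod 117)


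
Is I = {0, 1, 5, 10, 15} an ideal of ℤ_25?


Check ideal conditions for I = {0, 1, 5, 10, 15} in ℤ_25:
(1) I is an additive subgroup? No
(2) For r ∈ ℤ_25 and a ∈ I: r·a ∈ I? No  [counterexample: r=2, a=1, r·a mod 25 = 2 ∉ I]

No, I is not an ideal of ℤ_25


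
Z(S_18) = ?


Z(G) = {g ∈ G | gx = xg for all x ∈ G}
S_n is non-abelian for n ≥ 3; Z(S_18) is trivial

Z(S_18) = {e}


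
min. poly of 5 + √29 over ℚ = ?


Let α = 5 + √29. Then α - 5 = √29, so (α - 5)² = 29, giving α² - 10α - 4 = 0. Degree 2 and α ∉ ℚ, so this is the minimal polynomial.

Minimal polynomial: x² - 10x - 4


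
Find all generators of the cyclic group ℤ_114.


g generates ℤ_n iff gcd(g,n) = 1
Prime factors of 114: 2, 3, 19
Generators are g ∈ {1,...,113} not divisible by any of these primes.
Generators: {1, 5, 7, 11, 13, 17, 23, 25, 29, 31, 35, 37, 41, 43, 47, 49, 53, 55, 59, 61, 65, 67, 71, 73, 77, 79, 83, 85, 89, 91, 97, 101, 103, 107, 109, 113}
Number of generators = φ(114) = 36

Generators of ℤ_114 = {1, 5, 7, 11, 13, 17, 23, 25, 29, 31, 35, 37, 41, 43, 47, 49, 53, 55, 59, 61, 65, 67, 71, 73, 77, 79, 83, 85, 89, 91, 97, 101, 103, 107, 109, 113}


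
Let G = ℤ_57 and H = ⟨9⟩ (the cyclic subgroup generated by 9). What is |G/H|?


|⟨9⟩| = n / gcd(9, 57) = 57 / 3 = 19
H is normal (ℤ_57 is abelian).
|G/H| = |G| / |H| = 57 / 19 = 3

|G/H| = 3


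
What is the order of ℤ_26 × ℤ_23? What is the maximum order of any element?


|ℤ_26 × ℤ_23| = 26 × 23 = 598
Max element order = lcm(26,23) = 598
Cyclic? Yes (gcd=1)

|ℤ_26×ℤ_23| = 598, max element order = 598


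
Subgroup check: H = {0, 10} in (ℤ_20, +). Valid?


Subgroup test for H = {0, 10} in (ℤ_20, +):
(1) 0 ∈ H? Yes
(2) Closure: for all a,b ∈ H, (a+b) mod 20 ∈ H? Yes
(3) Inverses: for all a ∈ H, -a mod 20 ∈ H? Yes

Yes, H is a subgroup of ℤ_20


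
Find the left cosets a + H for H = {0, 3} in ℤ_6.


H = {0, 3}, |H| = 2
Number of cosets = |G|/|H| = 6/2 = 3
0 + H = {0, 3}
1 + H = {1, 4}
2 + H = {2, 5}

Cosets: 0+H={0,3}; 1+H={1,4}; 2+H={2,5}


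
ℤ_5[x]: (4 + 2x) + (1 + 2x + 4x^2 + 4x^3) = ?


Add coefficients mod 5:
x^0: 4 + 1 = 0 (mod 5)
x^1: 2 + 2 = 4 (mod 5)
x^2: 0 + 4 = 4 (mod 5)
x^3: 0 + 4 = 4 (mod 5)
Result: 4x + 4x^2 + 4x^3

f + g = 4x + 4x^2 + 4x^3


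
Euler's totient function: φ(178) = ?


Factor n: 178 = 2 × 89
φ(n) = n · ∏(1 - 1/p) over distinct primes p | n
φ(178) = 178 · (1 - 1/2) · (1 - 1/89) = 88

φ(178) = 88


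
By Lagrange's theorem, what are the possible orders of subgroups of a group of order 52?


Lagrange's theorem: |H| divides |G|
|G| = 52
Divisors of 52: 1, 2, 4, 13, 26, 52

Possible subgroup orders: {1, 2, 4, 13, 26, 52}


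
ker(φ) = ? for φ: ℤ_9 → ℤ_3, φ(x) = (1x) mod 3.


Kernel = preimage of identity
ker(φ) = {x ∈ ℤ_9 : 1x ≡ 0 (mod 3)}. Since 3 | 9, φ is well-defined. The kernel is the cyclic subgroup ⟨3⟩ of ℤ_9 (order 3), i.e. {0, 3, 6}

ker(φ) = {0, 3, 6}


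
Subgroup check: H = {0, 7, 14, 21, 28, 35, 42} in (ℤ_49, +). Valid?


Subgroup test for H = {0, 7, 14, 21, 28, 35, 42} in (ℤ_49, +):
(1) 0 ∈ H? Yes
(2) Closure: for all a,b ∈ H, (a+b) mod 49 ∈ H? Yes
(3) Inverses: for all a ∈ H, -a mod 49 ∈ H? Yes

Yes, H is a subgroup of ℤ_49


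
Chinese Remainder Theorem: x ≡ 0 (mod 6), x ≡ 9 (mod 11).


m₁ = 6, m₂ = 11, gcd = 1, so CRT applies. M = m₁·m₂ = 66
Let M₁ = M/m₁ = 11, M₂ = M/m₂ = 6
Find y₁ ≡ M₁⁻¹ (mod m₁): 11⁻¹ ≡ 5 (mod 6)
Find y₂ ≡ M₂⁻¹ (mod m₂): 6⁻¹ ≡ 2 (mod 11)
x = a₁·M₁·y₁ + a₂·M₂·y₂ = 0·11·5 + 9·6·2 = 108
Reduce mod 66: x ≡ 42
Check: 42 mod 6 = 0 ✓, 42 mod 11 = 9 ✓

x ≡ 42 (mod 66)


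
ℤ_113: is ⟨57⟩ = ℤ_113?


g generates ℤ_n iff gcd(g, n) = 1
gcd(57, 113) = 1
Since gcd = 1, 57 is a generator.

Yes, 57 generates ℤ_113


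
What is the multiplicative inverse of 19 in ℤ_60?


Use the extended Euclidean algorithm to write 1 = 19·s + 60·t; then s mod 60 is the inverse.
Euclidean algorithm:
  19 = 0·60 + 19
  60 = 3·19 + 3
  19 = 6·3 + 1
  3 = 3·1 + 0
gcd(19,60) = 1
Back-substitution gives: 19·(19) + 60·(-6) = 1
So 19⁻¹ ≡ 19 ≡ 19 (mod 60)
Check: 19 × 19 = 361 ≡ 1 (mod 60) ✓

19⁻¹ ≡ 19 (mod 60)


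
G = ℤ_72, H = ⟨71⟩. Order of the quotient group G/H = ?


|⟨71⟩| = n / gcd(71, 72) = 72 / 1 = 72
H is normal (ℤ_72 is abelian).
|G/H| = |G| / |H| = 72 / 72 = 1

|G/H| = 1


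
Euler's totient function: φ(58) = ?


Factor n: 58 = 2 × 29
φ(n) = n · ∏(1 - 1/p) over distinct primes p | n
φ(58) = 58 · (1 - 1/2) · (1 - 1/29) = 28

φ(58) = 28


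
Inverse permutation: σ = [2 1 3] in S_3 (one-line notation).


To find σ⁻¹, swap domain and range:
σ(1) = 2 → σ⁻¹(2) = 1
σ(2) = 1 → σ⁻¹(1) = 2
σ(3) = 3 → σ⁻¹(3) = 3

σ⁻¹ = [2 1 3]


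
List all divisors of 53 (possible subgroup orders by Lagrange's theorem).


Lagrange's theorem: |H| divides |G|
|G| = 53
Divisors of 53: 1, 53

Possible subgroup orders: {1, 53}


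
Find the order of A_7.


|A_n| = n!/2 (even permutations)
|A_7| = 7!/2 = 5040/2 = 2520

|A_7| = 2520


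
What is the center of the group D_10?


Z(G) = {g ∈ G | gx = xg for all x ∈ G}
For even n, Z(D_n) = {e, r^(n/2)}: the 180° rotation r^5 commutes with every reflection and rotation

Z(D_10) = {e, r^5}


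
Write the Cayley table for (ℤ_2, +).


Elements: {0, 1}
Operation: addition mod 2
Entry (a, b) = (a + b) mod 2

Cayley table:
  | 0 | 1
0 | 0 | 1
1 | 1 | 0


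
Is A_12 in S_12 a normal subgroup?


H = A_12 in S_12
A_12 has index 2 in S_12, and every subgroup of index 2 is normal

Yes, normal subgroup


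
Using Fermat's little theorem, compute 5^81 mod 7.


Fermat's little theorem: if p is prime and gcd(a,p)=1, then a^(p-1) ≡ 1 (mod p)
p = 7 is prime, gcd(5,7) = 1
Reduce exponent: 81 mod 6 = 3
So 5^81 ≡ 5^3 (mod 7)
5^3 mod 7 = 6

5^81 ≡ 6 (mod 7)


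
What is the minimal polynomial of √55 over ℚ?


√55 satisfies x² - 55 = 0, irreducible over ℚ since 55 is squarefree

Minimal polynomial: x² - 55


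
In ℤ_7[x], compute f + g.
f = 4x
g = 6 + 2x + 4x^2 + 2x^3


Add coefficients mod 7:
x^0: 0 + 6 = 6 (mod 7)
x^1: 4 + 2 = 6 (mod 7)
x^2: 0 + 4 = 4 (mod 7)
x^3: 0 + 2 = 2 (mod 7)
Result: 6 + 6x + 4x^2 + 2x^3

f + g = 6 + 6x + 4x^2 + 2x^3


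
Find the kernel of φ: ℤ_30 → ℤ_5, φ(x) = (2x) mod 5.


Kernel = preimage of identity
ker(φ) = {x ∈ ℤ_30 : 2x ≡ 0 (mod 5)}. Since 5 | 30, φ is well-defined. The kernel is the cyclic subgroup ⟨5⟩ of ℤ_30 (order 6), i.e. {0, 5, 10, 15, 20, 25}

ker(φ) = {0, 5, 10, 15, 20, 25}


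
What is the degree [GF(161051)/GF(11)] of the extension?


GF(161051) = GF(11^5), so the extension degree is 5

[GF(161051)/GF(11)] = 5


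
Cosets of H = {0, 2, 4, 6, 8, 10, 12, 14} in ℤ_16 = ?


H = {0, 2, 4, 6, 8, 10, 12, 14}, |H| = 8
Number of cosets = |G|/|H| = 16/8 = 2
0 + H = {0, 2, 4, 6, 8, 10, 12, 14}
1 + H = {1, 3, 5, 7, 9, 11, 13, 15}

Cosets: 0+H={0,2,4,6,8,10,12,14}; 1+H={1,3,5,7,9,11,13,15}


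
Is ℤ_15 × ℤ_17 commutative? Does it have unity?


Direct product ring; commutative with unity (1,1); but (1,0)·(0,1) = (0,0) gives zero divisors, so not an integral domain
Commutative: Yes
Integral domain: No
Has unity: Yes

ℤ_15 × ℤ_17: Commutative=Yes, Unity=Yes


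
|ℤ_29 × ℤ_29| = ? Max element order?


|ℤ_29 × ℤ_29| = 29 × 29 = 841
Max element order = lcm(29,29) = 29
Cyclic? No (gcd=29)

|ℤ_29×ℤ_29| = 841, max element order = 29


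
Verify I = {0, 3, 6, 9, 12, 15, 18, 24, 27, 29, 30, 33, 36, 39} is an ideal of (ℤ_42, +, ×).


Check ideal conditions for I = {0, 3, 6, 9, 12, 15, 18, 24, 27, 29, 30, 33, 36, 39} in ℤ_42:
(1) I is an additive subgroup? No
(2) For r ∈ ℤ_42 and a ∈ I: r·a ∈ I? No  [counterexample: r=2, a=29, r·a mod 42 = 16 ∉ I]

No, I is not an ideal of ℤ_42


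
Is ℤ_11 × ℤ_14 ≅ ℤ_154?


Comparing ℤ_11 × ℤ_14 and ℤ_154:
gcd(11,14) = 1, so ℤ_11 × ℤ_14 ≅ ℤ_154 (CRT)

Yes, ℤ_11 × ℤ_14 ≅ ℤ_154


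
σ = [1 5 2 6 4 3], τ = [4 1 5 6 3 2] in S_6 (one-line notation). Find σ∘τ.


σ∘τ: apply τ first, then σ
1 →τ 4 →σ 6
2 →τ 1 →σ 1
3 →τ 5 →σ 4
4 →τ 6 →σ 3
5 →τ 3 →σ 2
6 →τ 2 →σ 5

σ∘τ = [6 1 4 3 2 5]


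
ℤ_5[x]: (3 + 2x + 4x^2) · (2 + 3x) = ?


Expand and collect like terms; reduce coefficients mod 5:
x^0: 3·2 = 6 ≡ 1 (mod 5)
x^1: 3·3 + 2·2 = 13 ≡ 3 (mod 5)
x^2: 2·3 + 4·2 = 14 ≡ 4 (mod 5)
x^3: 4·3 = 12 ≡ 2 (mod 5)
Result: 1 + 3x + 4x^2 + 2x^3

f · g = 1 + 3x + 4x^2 + 2x^3


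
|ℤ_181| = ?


ℤ_n has n elements.

|ℤ_181| = 181


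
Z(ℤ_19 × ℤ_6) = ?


Z(G) = {g ∈ G | gx = xg for all x ∈ G}
Direct product of abelian groups is abelian, so Z(G) = G

Z(ℤ_19 × ℤ_6) = ℤ_19 × ℤ_6


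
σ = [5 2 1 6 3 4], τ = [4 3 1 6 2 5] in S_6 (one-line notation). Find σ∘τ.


σ∘τ: apply τ first, then σ
1 →τ 4 →σ 6
2 →τ 3 →σ 1
3 →τ 1 →σ 5
4 →τ 6 →σ 4
5 →τ 2 →σ 2
6 →τ 5 →σ 3

σ∘τ = [6 1 5 4 2 3]


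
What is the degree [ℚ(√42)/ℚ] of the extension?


√42 has minimal polynomial x² - 42 (irreducible over ℚ since 42 is squarefree)

[ℚ(√42)/ℚ] = 2


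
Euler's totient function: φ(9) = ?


φ(n) = count of k ∈ {1,...,n} with gcd(k,n)=1
Coprimes to 9: {1, 2, 4, 5, 7, 8}
Count: 6

φ(9) = 6


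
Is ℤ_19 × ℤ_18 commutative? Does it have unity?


Direct product ring; commutative with unity (1,1); but (1,0)·(0,1) = (0,0) gives zero divisors, so not an integral domain
Commutative: Yes
Integral domain: No
Has unity: Yes

ℤ_19 × ℤ_18: Commutative=Yes, Unity=Yes


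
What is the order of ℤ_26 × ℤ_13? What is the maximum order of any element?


|ℤ_26 × ℤ_13| = 26 × 13 = 338
Max element order = lcm(26,13) = 26
Cyclic? No (gcd=13)

|ℤ_26×ℤ_13| = 338, max element order = 26


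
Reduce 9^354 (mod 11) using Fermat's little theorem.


Fermat's little theorem: if p is prime and gcd(a,p)=1, then a^(p-1) ≡ 1 (mod p)
p = 11 is prime, gcd(9,11) = 1
Reduce exponent: 354 mod 10 = 4
So 9^354 ≡ 9^4 (mod 11)
9^4 mod 11 = 5

9^354 ≡ 5 (mod 11)


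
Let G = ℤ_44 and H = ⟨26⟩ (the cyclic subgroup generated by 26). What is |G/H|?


|⟨26⟩| = n / gcd(26, 44) = 44 / 2 = 22
H is normal (ℤ_44 is abelian).
|G/H| = |G| / |H| = 44 / 22 = 2

|G/H| = 2


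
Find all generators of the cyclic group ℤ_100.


g generates ℤ_n iff gcd(g,n) = 1
Prime factors of 100: 2, 5
Generators are g ∈ {1,...,99} not divisible by any of these primes.
Generators: {1, 3, 7, 9, 11, 13, 17, 19, 21, 23, 27, 29, 31, 33, 37, 39, 41, 43, 47, 49, 51, 53, 57, 59, 61, 63, 67, 69, 71, 73, 77, 79, 81, 83, 87, 89, 91, 93, 97, 99}
Number of generators = φ(100) = 40

Generators of ℤ_100 = {1, 3, 7, 9, 11, 13, 17, 19, 21, 23, 27, 29, 31, 33, 37, 39, 41, 43, 47, 49, 51, 53, 57, 59, 61, 63, 67, 69, 71, 73, 77, 79, 81, 83, 87, 89, 91, 93, 97, 99}
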